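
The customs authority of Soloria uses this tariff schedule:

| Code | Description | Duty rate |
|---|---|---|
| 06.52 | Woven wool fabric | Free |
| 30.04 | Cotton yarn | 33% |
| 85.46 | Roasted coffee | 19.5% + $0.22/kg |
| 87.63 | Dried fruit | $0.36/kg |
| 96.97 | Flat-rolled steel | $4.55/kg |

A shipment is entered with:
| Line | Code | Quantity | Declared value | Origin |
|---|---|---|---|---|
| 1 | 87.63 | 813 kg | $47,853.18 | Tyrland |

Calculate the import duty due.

Line 1 (87.63, Tyrland, 813 kg, $47,853.18):
Base rate for 87.63 is $0.36/kg.
Duty = 813 × $0.36 = $292.68.

$292.68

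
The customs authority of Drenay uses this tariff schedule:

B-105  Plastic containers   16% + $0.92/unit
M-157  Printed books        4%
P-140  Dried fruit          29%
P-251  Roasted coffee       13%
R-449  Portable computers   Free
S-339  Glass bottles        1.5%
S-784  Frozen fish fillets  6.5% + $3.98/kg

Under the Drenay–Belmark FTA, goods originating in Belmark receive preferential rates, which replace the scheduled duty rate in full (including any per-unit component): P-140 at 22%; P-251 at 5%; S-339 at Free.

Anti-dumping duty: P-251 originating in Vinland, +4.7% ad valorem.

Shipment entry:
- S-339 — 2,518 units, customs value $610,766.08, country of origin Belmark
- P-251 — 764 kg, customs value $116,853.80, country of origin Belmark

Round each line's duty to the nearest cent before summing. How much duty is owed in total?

Line 1 (S-339, Belmark, 2,518 units, $610,766.08):
Base rate for S-339 is 1.5%.
Origin Belmark qualifies under the Drenay–Belmark agreement and S-339 is covered: preferential rate Free applies instead.
Duty = $610,766.08 × 0% = $0.00.
Line 2 (P-251, Belmark, 764 kg, $116,853.80):
Base rate for P-251 is 13%.
Origin Belmark qualifies under the Drenay–Belmark agreement and P-251 is covered: preferential rate 5% applies instead.
The additional-duty order on P-251 targets Vinland, not Belmark; it does not apply.
Duty = $116,853.80 × 5% = $5,842.69.
Total = $0.00 + $5,842.69 = $5,842.69.

$5,842.69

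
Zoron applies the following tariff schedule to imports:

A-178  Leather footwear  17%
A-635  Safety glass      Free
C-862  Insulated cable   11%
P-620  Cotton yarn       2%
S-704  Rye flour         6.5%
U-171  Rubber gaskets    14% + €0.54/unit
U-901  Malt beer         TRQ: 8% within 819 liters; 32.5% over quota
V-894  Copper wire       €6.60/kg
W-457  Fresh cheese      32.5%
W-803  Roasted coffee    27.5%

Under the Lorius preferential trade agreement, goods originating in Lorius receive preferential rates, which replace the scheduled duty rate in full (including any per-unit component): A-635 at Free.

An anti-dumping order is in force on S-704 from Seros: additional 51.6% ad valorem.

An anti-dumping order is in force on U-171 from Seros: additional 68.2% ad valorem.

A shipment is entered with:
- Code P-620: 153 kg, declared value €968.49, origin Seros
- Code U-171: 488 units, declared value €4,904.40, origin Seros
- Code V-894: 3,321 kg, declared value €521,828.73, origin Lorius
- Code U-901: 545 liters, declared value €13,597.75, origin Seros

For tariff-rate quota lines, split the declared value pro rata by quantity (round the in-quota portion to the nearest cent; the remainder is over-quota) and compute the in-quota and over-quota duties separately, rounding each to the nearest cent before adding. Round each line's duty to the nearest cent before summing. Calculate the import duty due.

Line 1 (P-620, Seros, 153 kg, €968.49):
Base rate for P-620 is 2%.
Duty = €968.49 × 2% = €19.37.
Line 2 (U-171, Seros, 488 units, €4,904.40):
Base rate for U-171 is 14% + €0.54/unit.
Additional duty on U-171 from Seros: +68.2%. Applied ad valorem rate: 14% + 68.2% = 82.2%.
Duty = €4,904.40 × 82.2% + 488 × €0.54 = €4,294.94.
Line 3 (V-894, Lorius, 3,321 kg, €521,828.73):
Base rate for V-894 is €6.60/kg.
Origin Lorius is the FTA partner but V-894 is not on the preference list; base rate stands.
Duty = 3,321 × €6.60 = €21,918.60.
Line 4 (U-901, Seros, 545 liters, €13,597.75):
Code U-901 is under a tariff-rate quota (threshold 819 liters). Quantity 545 liters is within the quota, so the in-quota rate 8% applies to the full value.
Duty = €13,597.75 × 8% = €1,087.82.
Total = €19.37 + €4,294.94 + €21,918.60 + €1,087.82 = €27,320.73.

€27,320.73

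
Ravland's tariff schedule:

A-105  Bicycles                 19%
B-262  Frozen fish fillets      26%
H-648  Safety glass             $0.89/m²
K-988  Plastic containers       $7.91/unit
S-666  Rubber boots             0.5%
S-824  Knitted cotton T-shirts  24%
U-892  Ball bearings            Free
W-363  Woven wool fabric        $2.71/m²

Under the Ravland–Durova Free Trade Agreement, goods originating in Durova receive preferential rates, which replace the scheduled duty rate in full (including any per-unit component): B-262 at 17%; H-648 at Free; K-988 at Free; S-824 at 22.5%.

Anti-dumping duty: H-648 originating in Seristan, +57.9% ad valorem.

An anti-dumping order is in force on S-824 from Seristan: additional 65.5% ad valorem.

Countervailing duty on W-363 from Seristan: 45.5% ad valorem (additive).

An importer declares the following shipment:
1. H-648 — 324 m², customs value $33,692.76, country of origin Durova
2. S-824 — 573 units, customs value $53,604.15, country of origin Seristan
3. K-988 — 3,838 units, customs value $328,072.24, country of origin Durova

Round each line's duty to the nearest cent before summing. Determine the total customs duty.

Line 1 (H-648, Durova, 324 m², $33,692.76):
Base rate for H-648 is $0.89/m².
Origin Durova qualifies under the Ravland–Durova agreement and H-648 is covered: preferential rate Free applies instead.
The additional-duty order on H-648 targets Seristan, not Durova; it does not apply.
Duty = $33,692.76 × 0% = $0.00.
Line 2 (S-824, Seristan, 573 units, $53,604.15):
Base rate for S-824 is 24%.
S-824 has an FTA preferential rate, but origin Seristan is not Durova; base rate stands.
Additional duty on S-824 from Seristan: +65.5%. Applied ad valorem rate: 24% + 65.5% = 89.5%.
Duty = $53,604.15 × 89.5% = $47,975.71.
Line 3 (K-988, Durova, 3,838 units, $328,072.24):
Base rate for K-988 is $7.91/unit.
Origin Durova qualifies under the Ravland–Durova agreement and K-988 is covered: preferential rate Free applies instead.
Duty = $328,072.24 × 0% = $0.00.
Total = $0.00 + $47,975.71 + $0.00 = $47,975.71.

$47,975.71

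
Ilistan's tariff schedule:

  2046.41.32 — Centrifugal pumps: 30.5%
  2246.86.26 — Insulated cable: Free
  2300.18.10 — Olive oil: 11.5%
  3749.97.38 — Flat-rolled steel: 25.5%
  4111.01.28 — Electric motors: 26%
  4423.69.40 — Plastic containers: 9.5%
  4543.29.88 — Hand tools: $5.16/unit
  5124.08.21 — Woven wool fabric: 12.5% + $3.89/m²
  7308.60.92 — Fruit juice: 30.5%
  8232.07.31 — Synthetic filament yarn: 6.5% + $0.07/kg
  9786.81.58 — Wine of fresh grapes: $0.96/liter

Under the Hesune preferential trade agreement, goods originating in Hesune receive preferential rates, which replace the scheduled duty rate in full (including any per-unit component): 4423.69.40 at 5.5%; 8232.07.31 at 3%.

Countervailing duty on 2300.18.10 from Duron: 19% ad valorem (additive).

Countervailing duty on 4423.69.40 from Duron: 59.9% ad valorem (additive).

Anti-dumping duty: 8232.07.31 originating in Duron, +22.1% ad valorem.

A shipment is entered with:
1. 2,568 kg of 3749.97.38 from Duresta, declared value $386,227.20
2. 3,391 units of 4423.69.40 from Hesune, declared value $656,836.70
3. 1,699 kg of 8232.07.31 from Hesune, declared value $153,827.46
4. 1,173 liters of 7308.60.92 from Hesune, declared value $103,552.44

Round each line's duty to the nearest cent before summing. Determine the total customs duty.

$170,812.27

Line 1 (3749.97.38, Duresta, 2,568 kg, $386,227.20):
Base rate for 3749.97.38 is 25.5%.
Duty = $386,227.20 × 25.5% = $98,487.94.
Line 2 (4423.69.40, Hesune, 3,391 units, $656,836.70):
Base rate for 4423.69.40 is 9.5%.
Origin Hesune qualifies under the Ilistan–Hesune agreement and 4423.69.40 is covered: preferential rate 5.5% applies instead.
The additional-duty order on 4423.69.40 targets Duron, not Hesune; it does not apply.
Duty = $656,836.70 × 5.5% = $36,126.02.
Line 3 (8232.07.31, Hesune, 1,699 kg, $153,827.46):
Base rate for 8232.07.31 is 6.5% + $0.07/kg.
Origin Hesune qualifies under the Ilistan–Hesune agreement and 8232.07.31 is covered: preferential rate 3% applies instead.
The additional-duty order on 8232.07.31 targets Duron, not Hesune; it does not apply.
Duty = $153,827.46 × 3% = $4,614.82.
Line 4 (7308.60.92, Hesune, 1,173 liters, $103,552.44):
Base rate for 7308.60.92 is 30.5%.
Origin Hesune is the FTA partner but 7308.60.92 is not on the preference list; base rate stands.
Duty = $103,552.44 × 30.5% = $31,583.49.
Total = $98,487.94 + $36,126.02 + $4,614.82 + $31,583.49 = $170,812.27.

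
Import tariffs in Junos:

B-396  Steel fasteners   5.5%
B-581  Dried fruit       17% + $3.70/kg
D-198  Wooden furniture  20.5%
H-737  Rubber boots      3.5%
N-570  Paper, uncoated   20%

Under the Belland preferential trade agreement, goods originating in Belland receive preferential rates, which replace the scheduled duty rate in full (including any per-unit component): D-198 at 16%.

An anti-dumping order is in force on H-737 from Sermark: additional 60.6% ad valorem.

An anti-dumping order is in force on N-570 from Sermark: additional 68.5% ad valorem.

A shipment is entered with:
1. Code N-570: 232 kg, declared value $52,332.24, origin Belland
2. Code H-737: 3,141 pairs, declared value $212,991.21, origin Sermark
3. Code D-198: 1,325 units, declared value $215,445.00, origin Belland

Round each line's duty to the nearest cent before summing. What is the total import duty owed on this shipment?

$181,465.02

Line 1 (N-570, Belland, 232 kg, $52,332.24):
Base rate for N-570 is 20%.
Origin Belland is the FTA partner but N-570 is not on the preference list; base rate stands.
The additional-duty order on N-570 targets Sermark, not Belland; it does not apply.
Duty = $52,332.24 × 20% = $10,466.45.
Line 2 (H-737, Sermark, 3,141 pairs, $212,991.21):
Base rate for H-737 is 3.5%.
Additional duty on H-737 from Sermark: +60.6%. Applied ad valorem rate: 3.5% + 60.6% = 64.1%.
Duty = $212,991.21 × 64.1% = $136,527.37.
Line 3 (D-198, Belland, 1,325 units, $215,445.00):
Base rate for D-198 is 20.5%.
Origin Belland qualifies under the Junos–Belland agreement and D-198 is covered: preferential rate 16% applies instead.
Duty = $215,445.00 × 16% = $34,471.20.
Total = $10,466.45 + $136,527.37 + $34,471.20 = $181,465.02.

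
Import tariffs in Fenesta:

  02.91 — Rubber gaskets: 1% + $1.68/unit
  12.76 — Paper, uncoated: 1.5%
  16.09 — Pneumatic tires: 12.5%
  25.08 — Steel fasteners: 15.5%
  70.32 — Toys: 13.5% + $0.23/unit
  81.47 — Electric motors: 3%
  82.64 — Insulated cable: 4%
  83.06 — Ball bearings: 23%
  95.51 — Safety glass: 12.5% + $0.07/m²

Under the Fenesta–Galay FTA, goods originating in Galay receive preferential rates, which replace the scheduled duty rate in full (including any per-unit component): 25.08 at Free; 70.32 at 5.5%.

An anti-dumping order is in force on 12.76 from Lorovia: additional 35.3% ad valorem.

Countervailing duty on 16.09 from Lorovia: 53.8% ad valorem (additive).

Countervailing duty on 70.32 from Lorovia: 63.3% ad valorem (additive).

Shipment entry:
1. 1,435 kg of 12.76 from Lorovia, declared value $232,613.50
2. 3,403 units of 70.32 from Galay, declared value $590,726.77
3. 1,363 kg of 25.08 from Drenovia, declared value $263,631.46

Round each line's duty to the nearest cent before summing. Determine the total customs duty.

Line 1 (12.76, Lorovia, 1,435 kg, $232,613.50):
Base rate for 12.76 is 1.5%.
Additional duty on 12.76 from Lorovia: +35.3%. Applied ad valorem rate: 1.5% + 35.3% = 36.8%.
Duty = $232,613.50 × 36.8% = $85,601.77.
Line 2 (70.32, Galay, 3,403 units, $590,726.77):
Base rate for 70.32 is 13.5% + $0.23/unit.
Origin Galay qualifies under the Fenesta–Galay agreement and 70.32 is covered: preferential rate 5.5% applies instead.
The additional-duty order on 70.32 targets Lorovia, not Galay; it does not apply.
Duty = $590,726.77 × 5.5% = $32,489.97.
Line 3 (25.08, Drenovia, 1,363 kg, $263,631.46):
Base rate for 25.08 is 15.5%.
25.08 has an FTA preferential rate, but origin Drenovia is not Galay; base rate stands.
Duty = $263,631.46 × 15.5% = $40,862.88.
Total = $85,601.77 + $32,489.97 + $40,862.88 = $158,954.62.

$158,954.62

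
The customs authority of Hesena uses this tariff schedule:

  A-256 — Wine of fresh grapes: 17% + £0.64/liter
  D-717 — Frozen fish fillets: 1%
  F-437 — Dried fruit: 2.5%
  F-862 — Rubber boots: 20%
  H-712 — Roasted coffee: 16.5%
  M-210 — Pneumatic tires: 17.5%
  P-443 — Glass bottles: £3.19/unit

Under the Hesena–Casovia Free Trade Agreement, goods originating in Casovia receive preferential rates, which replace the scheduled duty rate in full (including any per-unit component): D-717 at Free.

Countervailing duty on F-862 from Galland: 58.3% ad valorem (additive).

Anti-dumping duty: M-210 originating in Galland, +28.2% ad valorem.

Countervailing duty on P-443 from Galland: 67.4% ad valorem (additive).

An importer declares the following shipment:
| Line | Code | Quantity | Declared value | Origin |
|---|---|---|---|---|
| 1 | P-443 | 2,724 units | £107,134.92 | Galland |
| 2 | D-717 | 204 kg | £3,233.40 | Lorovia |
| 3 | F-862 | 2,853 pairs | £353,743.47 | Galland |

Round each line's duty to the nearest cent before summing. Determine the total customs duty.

Line 1 (P-443, Galland, 2,724 units, £107,134.92):
Base rate for P-443 is £3.19/unit.
Additional duty on P-443 from Galland: +67.4% ad valorem. Applied ad valorem rate = 67.4%.
Duty = £107,134.92 × 67.4% + 2,724 × £3.19 = £80,898.50.
Line 2 (D-717, Lorovia, 204 kg, £3,233.40):
Base rate for D-717 is 1%.
D-717 has an FTA preferential rate, but origin Lorovia is not Casovia; base rate stands.
Duty = £3,233.40 × 1% = £32.33.
Line 3 (F-862, Galland, 2,853 pairs, £353,743.47):
Base rate for F-862 is 20%.
Additional duty on F-862 from Galland: +58.3%. Applied ad valorem rate: 20% + 58.3% = 78.3%.
Duty = £353,743.47 × 78.3% = £276,981.14.
Total = £80,898.50 + £32.33 + £276,981.14 = £357,911.97.

£357,911.97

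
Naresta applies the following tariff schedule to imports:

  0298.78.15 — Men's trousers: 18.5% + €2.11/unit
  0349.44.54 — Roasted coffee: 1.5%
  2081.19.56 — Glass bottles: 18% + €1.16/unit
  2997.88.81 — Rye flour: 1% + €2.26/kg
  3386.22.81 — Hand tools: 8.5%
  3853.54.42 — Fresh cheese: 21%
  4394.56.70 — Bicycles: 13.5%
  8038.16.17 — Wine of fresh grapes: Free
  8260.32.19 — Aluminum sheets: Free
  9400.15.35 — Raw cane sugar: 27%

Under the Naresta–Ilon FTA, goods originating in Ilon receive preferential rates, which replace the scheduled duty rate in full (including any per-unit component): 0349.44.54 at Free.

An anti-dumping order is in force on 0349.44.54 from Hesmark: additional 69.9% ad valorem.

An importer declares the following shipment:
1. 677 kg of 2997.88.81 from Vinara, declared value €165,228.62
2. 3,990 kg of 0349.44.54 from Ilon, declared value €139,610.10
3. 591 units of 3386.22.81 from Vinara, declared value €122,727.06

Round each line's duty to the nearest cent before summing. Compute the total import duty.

€13,614.11

Line 1 (2997.88.81, Vinara, 677 kg, €165,228.62):
Base rate for 2997.88.81 is 1% + €2.26/kg.
Duty = €165,228.62 × 1% + 677 × €2.26 = €3,182.31.
Line 2 (0349.44.54, Ilon, 3,990 kg, €139,610.10):
Base rate for 0349.44.54 is 1.5%.
Origin Ilon qualifies under the Naresta–Ilon agreement and 0349.44.54 is covered: preferential rate Free applies instead.
The additional-duty order on 0349.44.54 targets Hesmark, not Ilon; it does not apply.
Duty = €139,610.10 × 0% = €0.00.
Line 3 (3386.22.81, Vinara, 591 units, €122,727.06):
Base rate for 3386.22.81 is 8.5%.
Duty = €122,727.06 × 8.5% = €10,431.80.
Total = €3,182.31 + €0.00 + €10,431.80 = €13,614.11.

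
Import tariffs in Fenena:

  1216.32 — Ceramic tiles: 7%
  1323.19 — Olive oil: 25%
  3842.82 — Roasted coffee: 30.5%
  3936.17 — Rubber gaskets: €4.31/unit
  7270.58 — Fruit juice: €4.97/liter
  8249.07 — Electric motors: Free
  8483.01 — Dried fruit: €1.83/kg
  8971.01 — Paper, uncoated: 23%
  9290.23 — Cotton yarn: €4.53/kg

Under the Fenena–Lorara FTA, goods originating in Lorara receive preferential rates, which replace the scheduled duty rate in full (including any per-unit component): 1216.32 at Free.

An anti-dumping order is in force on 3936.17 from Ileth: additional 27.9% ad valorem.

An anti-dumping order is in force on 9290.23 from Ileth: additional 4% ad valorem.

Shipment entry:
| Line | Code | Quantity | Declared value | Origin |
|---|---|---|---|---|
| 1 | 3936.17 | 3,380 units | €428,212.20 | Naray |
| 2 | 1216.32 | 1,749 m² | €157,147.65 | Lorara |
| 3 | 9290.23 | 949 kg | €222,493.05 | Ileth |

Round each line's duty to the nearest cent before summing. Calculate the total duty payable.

€27,766.49

Line 1 (3936.17, Naray, 3,380 units, €428,212.20):
Base rate for 3936.17 is €4.31/unit.
The additional-duty order on 3936.17 targets Ileth, not Naray; it does not apply.
Duty = 3,380 × €4.31 = €14,567.80.
Line 2 (1216.32, Lorara, 1,749 m², €157,147.65):
Base rate for 1216.32 is 7%.
Origin Lorara qualifies under the Fenena–Lorara agreement and 1216.32 is covered: preferential rate Free applies instead.
Duty = €157,147.65 × 0% = €0.00.
Line 3 (9290.23, Ileth, 949 kg, €222,493.05):
Base rate for 9290.23 is €4.53/kg.
Additional duty on 9290.23 from Ileth: +4% ad valorem. Applied ad valorem rate = 4%.
Duty = €222,493.05 × 4% + 949 × €4.53 = €13,198.69.
Total = €14,567.80 + €0.00 + €13,198.69 = €27,766.49.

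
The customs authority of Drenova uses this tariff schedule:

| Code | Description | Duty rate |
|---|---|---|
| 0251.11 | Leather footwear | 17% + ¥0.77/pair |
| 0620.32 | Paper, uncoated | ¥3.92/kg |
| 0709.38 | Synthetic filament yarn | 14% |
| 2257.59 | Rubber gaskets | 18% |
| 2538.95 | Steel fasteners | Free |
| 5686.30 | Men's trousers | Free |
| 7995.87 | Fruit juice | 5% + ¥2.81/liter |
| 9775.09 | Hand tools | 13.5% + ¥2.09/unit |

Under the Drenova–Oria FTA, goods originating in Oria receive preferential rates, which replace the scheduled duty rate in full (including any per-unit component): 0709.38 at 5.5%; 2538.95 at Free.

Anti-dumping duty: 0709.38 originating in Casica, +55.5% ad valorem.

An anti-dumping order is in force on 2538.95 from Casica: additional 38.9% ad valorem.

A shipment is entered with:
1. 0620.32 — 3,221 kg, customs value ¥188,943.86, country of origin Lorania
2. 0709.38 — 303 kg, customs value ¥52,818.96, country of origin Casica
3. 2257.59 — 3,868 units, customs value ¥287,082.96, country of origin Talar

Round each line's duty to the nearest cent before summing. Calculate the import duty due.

¥101,010.43

Line 1 (0620.32, Lorania, 3,221 kg, ¥188,943.86):
Base rate for 0620.32 is ¥3.92/kg.
Duty = 3,221 × ¥3.92 = ¥12,626.32.
Line 2 (0709.38, Casica, 303 kg, ¥52,818.96):
Base rate for 0709.38 is 14%.
0709.38 has an FTA preferential rate, but origin Casica is not Oria; base rate stands.
Additional duty on 0709.38 from Casica: +55.5%. Applied ad valorem rate: 14% + 55.5% = 69.5%.
Duty = ¥52,818.96 × 69.5% = ¥36,709.18.
Line 3 (2257.59, Talar, 3,868 units, ¥287,082.96):
Base rate for 2257.59 is 18%.
Duty = ¥287,082.96 × 18% = ¥51,674.93.
Total = ¥12,626.32 + ¥36,709.18 + ¥51,674.93 = ¥101,010.43.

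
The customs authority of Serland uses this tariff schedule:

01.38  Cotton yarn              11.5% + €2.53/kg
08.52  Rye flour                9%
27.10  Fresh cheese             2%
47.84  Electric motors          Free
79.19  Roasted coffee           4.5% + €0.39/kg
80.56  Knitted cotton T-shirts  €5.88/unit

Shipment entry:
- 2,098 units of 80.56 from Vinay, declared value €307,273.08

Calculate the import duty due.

€12,336.24

Line 1 (80.56, Vinay, 2,098 units, €307,273.08):
Base rate for 80.56 is €5.88/unit.
Duty = 2,098 × €5.88 = €12,336.24.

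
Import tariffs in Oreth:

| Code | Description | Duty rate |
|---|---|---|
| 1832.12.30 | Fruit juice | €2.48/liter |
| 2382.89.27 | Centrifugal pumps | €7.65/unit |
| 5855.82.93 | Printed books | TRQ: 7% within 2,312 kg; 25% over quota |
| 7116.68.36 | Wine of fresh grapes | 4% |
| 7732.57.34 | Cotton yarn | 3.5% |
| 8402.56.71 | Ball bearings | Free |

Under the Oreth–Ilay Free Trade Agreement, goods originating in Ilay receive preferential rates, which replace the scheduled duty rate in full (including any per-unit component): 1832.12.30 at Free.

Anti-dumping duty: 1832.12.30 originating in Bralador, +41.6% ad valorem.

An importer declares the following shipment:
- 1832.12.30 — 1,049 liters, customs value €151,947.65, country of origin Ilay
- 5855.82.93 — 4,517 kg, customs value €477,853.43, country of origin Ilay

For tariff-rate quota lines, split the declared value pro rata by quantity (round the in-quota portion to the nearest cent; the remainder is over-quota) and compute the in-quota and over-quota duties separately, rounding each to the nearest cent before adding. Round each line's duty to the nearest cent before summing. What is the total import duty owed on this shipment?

Line 1 (1832.12.30, Ilay, 1,049 liters, €151,947.65):
Base rate for 1832.12.30 is €2.48/liter.
Origin Ilay qualifies under the Oreth–Ilay agreement and 1832.12.30 is covered: preferential rate Free applies instead.
The additional-duty order on 1832.12.30 targets Bralador, not Ilay; it does not apply.
Duty = €151,947.65 × 0% = €0.00.
Line 2 (5855.82.93, Ilay, 4,517 kg, €477,853.43):
Code 5855.82.93 is under a tariff-rate quota (threshold 2,312 kg). In-quota: 2,312 kg at 7%; over-quota: 2,205 kg at 25%.
Pro-rata value split: in-quota = €477,853.43 × 2,312/4,517 = €244,586.48; over-quota = €477,853.43 − €244,586.48 = €233,266.95.
In-quota duty = €244,586.48 × 7% = €17,121.05. Over-quota duty = €233,266.95 × 25% = €58,316.74.
Line duty = €17,121.05 + €58,316.74 = €75,437.79.
Total = €0.00 + €75,437.79 = €75,437.79.

€75,437.79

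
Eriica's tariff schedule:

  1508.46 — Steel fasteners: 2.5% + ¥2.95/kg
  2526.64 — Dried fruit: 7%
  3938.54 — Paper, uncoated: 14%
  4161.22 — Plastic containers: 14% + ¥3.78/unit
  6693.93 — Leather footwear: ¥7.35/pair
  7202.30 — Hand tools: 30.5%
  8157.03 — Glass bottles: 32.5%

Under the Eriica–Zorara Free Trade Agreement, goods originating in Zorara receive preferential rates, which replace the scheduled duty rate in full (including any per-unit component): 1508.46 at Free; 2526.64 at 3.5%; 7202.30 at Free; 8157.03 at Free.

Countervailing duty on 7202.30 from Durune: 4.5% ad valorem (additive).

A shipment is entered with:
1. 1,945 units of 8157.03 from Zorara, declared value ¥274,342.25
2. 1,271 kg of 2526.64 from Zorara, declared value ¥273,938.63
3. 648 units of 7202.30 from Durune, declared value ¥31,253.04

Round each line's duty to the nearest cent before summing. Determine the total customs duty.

¥20,526.41

Line 1 (8157.03, Zorara, 1,945 units, ¥274,342.25):
Base rate for 8157.03 is 32.5%.
Origin Zorara qualifies under the Eriica–Zorara agreement and 8157.03 is covered: preferential rate Free applies instead.
Duty = ¥274,342.25 × 0% = ¥0.00.
Line 2 (2526.64, Zorara, 1,271 kg, ¥273,938.63):
Base rate for 2526.64 is 7%.
Origin Zorara qualifies under the Eriica–Zorara agreement and 2526.64 is covered: preferential rate 3.5% applies instead.
Duty = ¥273,938.63 × 3.5% = ¥9,587.85.
Line 3 (7202.30, Durune, 648 units, ¥31,253.04):
Base rate for 7202.30 is 30.5%.
7202.30 has an FTA preferential rate, but origin Durune is not Zorara; base rate stands.
Additional duty on 7202.30 from Durune: +4.5%. Applied ad valorem rate: 30.5% + 4.5% = 35%.
Duty = ¥31,253.04 × 35% = ¥10,938.56.
Total = ¥0.00 + ¥9,587.85 + ¥10,938.56 = ¥20,526.41.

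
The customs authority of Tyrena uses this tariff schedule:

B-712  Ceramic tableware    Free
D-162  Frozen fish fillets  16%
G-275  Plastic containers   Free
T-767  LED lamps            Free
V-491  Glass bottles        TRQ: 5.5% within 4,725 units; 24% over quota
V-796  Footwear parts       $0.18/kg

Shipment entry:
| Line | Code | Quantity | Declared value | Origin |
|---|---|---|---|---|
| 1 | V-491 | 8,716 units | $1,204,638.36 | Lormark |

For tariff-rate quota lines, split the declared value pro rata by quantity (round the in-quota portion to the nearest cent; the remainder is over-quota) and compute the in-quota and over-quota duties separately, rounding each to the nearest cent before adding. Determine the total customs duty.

$168,300.39

Line 1 (V-491, Lormark, 8,716 units, $1,204,638.36):
Code V-491 is under a tariff-rate quota (threshold 4,725 units). In-quota: 4,725 units at 5.5%; over-quota: 3,991 units at 24%.
Pro-rata value split: in-quota = $1,204,638.36 × 4,725/8,716 = $653,042.25; over-quota = $1,204,638.36 − $653,042.25 = $551,596.11.
In-quota duty = $653,042.25 × 5.5% = $35,917.32. Over-quota duty = $551,596.11 × 24% = $132,383.07.
Line duty = $35,917.32 + $132,383.07 = $168,300.39.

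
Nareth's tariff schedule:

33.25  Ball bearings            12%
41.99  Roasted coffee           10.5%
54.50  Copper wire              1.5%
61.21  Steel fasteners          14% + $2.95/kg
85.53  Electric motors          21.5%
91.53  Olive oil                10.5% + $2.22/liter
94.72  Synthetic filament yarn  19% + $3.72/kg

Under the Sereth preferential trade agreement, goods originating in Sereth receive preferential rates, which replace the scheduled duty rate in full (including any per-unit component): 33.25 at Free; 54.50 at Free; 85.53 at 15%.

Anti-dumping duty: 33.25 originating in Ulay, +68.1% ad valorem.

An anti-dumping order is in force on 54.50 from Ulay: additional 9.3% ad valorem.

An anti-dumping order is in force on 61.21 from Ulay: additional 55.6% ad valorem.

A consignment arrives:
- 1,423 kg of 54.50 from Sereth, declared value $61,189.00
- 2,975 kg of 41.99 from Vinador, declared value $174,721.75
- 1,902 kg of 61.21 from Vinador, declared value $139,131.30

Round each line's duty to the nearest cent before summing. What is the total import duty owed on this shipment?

Line 1 (54.50, Sereth, 1,423 kg, $61,189.00):
Base rate for 54.50 is 1.5%.
Origin Sereth qualifies under the Nareth–Sereth agreement and 54.50 is covered: preferential rate Free applies instead.
The additional-duty order on 54.50 targets Ulay, not Sereth; it does not apply.
Duty = $61,189.00 × 0% = $0.00.
Line 2 (41.99, Vinador, 2,975 kg, $174,721.75):
Base rate for 41.99 is 10.5%.
Duty = $174,721.75 × 10.5% = $18,345.78.
Line 3 (61.21, Vinador, 1,902 kg, $139,131.30):
Base rate for 61.21 is 14% + $2.95/kg.
The additional-duty order on 61.21 targets Ulay, not Vinador; it does not apply.
Duty = $139,131.30 × 14% + 1,902 × $2.95 = $25,089.28.
Total = $0.00 + $18,345.78 + $25,089.28 = $43,435.06.

$43,435.06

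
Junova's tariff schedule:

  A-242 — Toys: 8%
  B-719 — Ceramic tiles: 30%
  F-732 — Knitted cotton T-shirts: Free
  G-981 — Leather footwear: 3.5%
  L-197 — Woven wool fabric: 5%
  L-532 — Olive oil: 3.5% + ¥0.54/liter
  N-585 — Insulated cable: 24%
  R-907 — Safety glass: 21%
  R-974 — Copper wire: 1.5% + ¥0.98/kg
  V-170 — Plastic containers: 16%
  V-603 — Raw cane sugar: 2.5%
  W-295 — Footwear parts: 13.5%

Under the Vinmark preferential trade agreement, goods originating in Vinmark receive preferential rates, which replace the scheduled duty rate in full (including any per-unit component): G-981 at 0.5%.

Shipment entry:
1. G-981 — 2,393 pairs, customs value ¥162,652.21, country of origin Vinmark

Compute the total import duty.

Line 1 (G-981, Vinmark, 2,393 pairs, ¥162,652.21):
Base rate for G-981 is 3.5%.
Origin Vinmark qualifies under the Junova–Vinmark agreement and G-981 is covered: preferential rate 0.5% applies instead.
Duty = ¥162,652.21 × 0.5% = ¥813.26.

¥813.26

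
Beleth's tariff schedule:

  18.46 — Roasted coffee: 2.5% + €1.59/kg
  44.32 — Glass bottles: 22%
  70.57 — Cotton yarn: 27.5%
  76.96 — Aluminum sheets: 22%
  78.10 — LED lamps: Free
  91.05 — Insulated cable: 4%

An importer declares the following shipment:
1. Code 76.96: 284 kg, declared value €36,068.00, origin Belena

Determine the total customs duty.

€7,934.96

Line 1 (76.96, Belena, 284 kg, €36,068.00):
Base rate for 76.96 is 22%.
Duty = €36,068.00 × 22% = €7,934.96.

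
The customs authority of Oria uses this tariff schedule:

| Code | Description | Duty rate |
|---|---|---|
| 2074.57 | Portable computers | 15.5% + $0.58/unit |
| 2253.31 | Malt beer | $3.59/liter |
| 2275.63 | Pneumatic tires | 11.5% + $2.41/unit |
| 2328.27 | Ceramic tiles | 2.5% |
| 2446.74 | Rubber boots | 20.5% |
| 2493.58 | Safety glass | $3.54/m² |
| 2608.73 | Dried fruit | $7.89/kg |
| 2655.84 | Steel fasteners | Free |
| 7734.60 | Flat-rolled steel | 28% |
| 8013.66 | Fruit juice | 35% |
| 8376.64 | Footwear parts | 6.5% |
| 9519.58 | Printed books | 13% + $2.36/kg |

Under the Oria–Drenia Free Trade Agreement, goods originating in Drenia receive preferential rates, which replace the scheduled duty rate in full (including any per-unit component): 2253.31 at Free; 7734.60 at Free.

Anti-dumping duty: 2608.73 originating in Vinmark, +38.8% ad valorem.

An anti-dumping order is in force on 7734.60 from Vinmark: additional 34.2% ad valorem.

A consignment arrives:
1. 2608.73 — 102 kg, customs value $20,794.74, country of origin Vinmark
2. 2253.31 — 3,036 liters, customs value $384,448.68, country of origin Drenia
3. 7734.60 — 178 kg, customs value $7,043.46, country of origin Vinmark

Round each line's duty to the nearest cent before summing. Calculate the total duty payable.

Line 1 (2608.73, Vinmark, 102 kg, $20,794.74):
Base rate for 2608.73 is $7.89/kg.
Additional duty on 2608.73 from Vinmark: +38.8% ad valorem. Applied ad valorem rate = 38.8%.
Duty = $20,794.74 × 38.8% + 102 × $7.89 = $8,873.14.
Line 2 (2253.31, Drenia, 3,036 liters, $384,448.68):
Base rate for 2253.31 is $3.59/liter.
Origin Drenia qualifies under the Oria–Drenia agreement and 2253.31 is covered: preferential rate Free applies instead.
Duty = $384,448.68 × 0% = $0.00.
Line 3 (7734.60, Vinmark, 178 kg, $7,043.46):
Base rate for 7734.60 is 28%.
7734.60 has an FTA preferential rate, but origin Vinmark is not Drenia; base rate stands.
Additional duty on 7734.60 from Vinmark: +34.2%. Applied ad valorem rate: 28% + 34.2% = 62.2%.
Duty = $7,043.46 × 62.2% = $4,381.03.
Total = $8,873.14 + $0.00 + $4,381.03 = $13,254.17.

$13,254.17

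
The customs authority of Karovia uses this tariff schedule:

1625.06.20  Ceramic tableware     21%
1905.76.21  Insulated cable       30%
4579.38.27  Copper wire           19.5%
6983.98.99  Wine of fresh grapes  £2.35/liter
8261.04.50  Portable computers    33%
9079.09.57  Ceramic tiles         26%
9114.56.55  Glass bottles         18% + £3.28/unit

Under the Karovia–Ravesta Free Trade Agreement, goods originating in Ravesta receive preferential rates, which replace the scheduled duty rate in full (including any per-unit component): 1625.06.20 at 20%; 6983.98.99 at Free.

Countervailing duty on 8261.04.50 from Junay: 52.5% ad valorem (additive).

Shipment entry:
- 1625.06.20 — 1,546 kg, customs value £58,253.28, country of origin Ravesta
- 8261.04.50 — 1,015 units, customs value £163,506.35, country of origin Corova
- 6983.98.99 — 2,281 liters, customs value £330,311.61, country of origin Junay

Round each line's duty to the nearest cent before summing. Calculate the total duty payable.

Line 1 (1625.06.20, Ravesta, 1,546 kg, £58,253.28):
Base rate for 1625.06.20 is 21%.
Origin Ravesta qualifies under the Karovia–Ravesta agreement and 1625.06.20 is covered: preferential rate 20% applies instead.
Duty = £58,253.28 × 20% = £11,650.66.
Line 2 (8261.04.50, Corova, 1,015 units, £163,506.35):
Base rate for 8261.04.50 is 33%.
The additional-duty order on 8261.04.50 targets Junay, not Corova; it does not apply.
Duty = £163,506.35 × 33% = £53,957.10.
Line 3 (6983.98.99, Junay, 2,281 liters, £330,311.61):
Base rate for 6983.98.99 is £2.35/liter.
6983.98.99 has an FTA preferential rate, but origin Junay is not Ravesta; base rate stands.
Duty = 2,281 × £2.35 = £5,360.35.
Total = £11,650.66 + £53,957.10 + £5,360.35 = £70,968.11.

£70,968.11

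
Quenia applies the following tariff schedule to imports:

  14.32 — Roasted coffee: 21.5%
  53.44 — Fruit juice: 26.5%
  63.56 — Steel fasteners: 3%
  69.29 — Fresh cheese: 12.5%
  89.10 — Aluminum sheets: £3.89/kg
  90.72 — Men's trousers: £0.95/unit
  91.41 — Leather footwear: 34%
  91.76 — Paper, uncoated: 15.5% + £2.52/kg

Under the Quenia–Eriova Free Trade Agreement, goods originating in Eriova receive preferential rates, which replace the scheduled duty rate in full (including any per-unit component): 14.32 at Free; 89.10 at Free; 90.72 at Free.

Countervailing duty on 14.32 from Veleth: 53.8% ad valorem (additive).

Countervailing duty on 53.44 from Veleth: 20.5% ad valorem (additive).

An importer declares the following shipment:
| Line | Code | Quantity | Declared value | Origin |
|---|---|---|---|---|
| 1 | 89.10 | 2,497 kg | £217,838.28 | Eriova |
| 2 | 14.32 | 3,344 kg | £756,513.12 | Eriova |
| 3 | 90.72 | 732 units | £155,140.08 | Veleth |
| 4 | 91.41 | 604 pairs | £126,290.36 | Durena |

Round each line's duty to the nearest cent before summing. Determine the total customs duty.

Line 1 (89.10, Eriova, 2,497 kg, £217,838.28):
Base rate for 89.10 is £3.89/kg.
Origin Eriova qualifies under the Quenia–Eriova agreement and 89.10 is covered: preferential rate Free applies instead.
Duty = £217,838.28 × 0% = £0.00.
Line 2 (14.32, Eriova, 3,344 kg, £756,513.12):
Base rate for 14.32 is 21.5%.
Origin Eriova qualifies under the Quenia–Eriova agreement and 14.32 is covered: preferential rate Free applies instead.
The additional-duty order on 14.32 targets Veleth, not Eriova; it does not apply.
Duty = £756,513.12 × 0% = £0.00.
Line 3 (90.72, Veleth, 732 units, £155,140.08):
Base rate for 90.72 is £0.95/unit.
90.72 has an FTA preferential rate, but origin Veleth is not Eriova; base rate stands.
Duty = 732 × £0.95 = £695.40.
Line 4 (91.41, Durena, 604 pairs, £126,290.36):
Base rate for 91.41 is 34%.
Duty = £126,290.36 × 34% = £42,938.72.
Total = £0.00 + £0.00 + £695.40 + £42,938.72 = £43,634.12.

£43,634.12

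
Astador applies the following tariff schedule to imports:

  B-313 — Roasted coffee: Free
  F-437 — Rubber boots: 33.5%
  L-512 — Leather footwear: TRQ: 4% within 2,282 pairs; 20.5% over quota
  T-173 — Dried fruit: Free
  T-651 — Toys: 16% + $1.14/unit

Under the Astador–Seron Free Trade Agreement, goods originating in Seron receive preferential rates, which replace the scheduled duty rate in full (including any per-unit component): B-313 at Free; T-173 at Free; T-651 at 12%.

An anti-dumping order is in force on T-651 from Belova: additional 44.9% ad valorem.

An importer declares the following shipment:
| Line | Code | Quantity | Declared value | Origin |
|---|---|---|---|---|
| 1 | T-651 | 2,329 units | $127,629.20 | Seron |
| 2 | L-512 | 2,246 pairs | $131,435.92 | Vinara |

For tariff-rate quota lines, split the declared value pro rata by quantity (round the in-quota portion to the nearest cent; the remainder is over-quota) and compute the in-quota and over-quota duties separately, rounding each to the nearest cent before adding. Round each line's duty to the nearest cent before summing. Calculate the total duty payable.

Line 1 (T-651, Seron, 2,329 units, $127,629.20):
Base rate for T-651 is 16% + $1.14/unit.
Origin Seron qualifies under the Astador–Seron agreement and T-651 is covered: preferential rate 12% applies instead.
The additional-duty order on T-651 targets Belova, not Seron; it does not apply.
Duty = $127,629.20 × 12% = $15,315.50.
Line 2 (L-512, Vinara, 2,246 pairs, $131,435.92):
Code L-512 is under a tariff-rate quota (threshold 2,282 pairs). Quantity 2,246 pairs is within the quota, so the in-quota rate 4% applies to the full value.
Duty = $131,435.92 × 4% = $5,257.44.
Total = $15,315.50 + $5,257.44 = $20,572.94.

$20,572.94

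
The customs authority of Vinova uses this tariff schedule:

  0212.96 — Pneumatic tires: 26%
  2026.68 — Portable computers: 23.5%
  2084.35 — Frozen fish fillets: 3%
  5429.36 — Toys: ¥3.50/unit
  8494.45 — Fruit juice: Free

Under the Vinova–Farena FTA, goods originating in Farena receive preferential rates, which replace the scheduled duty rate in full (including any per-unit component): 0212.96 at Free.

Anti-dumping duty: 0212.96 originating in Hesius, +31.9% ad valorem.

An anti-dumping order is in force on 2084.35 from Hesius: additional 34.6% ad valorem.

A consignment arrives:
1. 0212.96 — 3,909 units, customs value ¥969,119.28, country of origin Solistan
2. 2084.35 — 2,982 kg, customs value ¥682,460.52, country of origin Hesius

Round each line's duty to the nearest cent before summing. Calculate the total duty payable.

Line 1 (0212.96, Solistan, 3,909 units, ¥969,119.28):
Base rate for 0212.96 is 26%.
0212.96 has an FTA preferential rate, but origin Solistan is not Farena; base rate stands.
The additional-duty order on 0212.96 targets Hesius, not Solistan; it does not apply.
Duty = ¥969,119.28 × 26% = ¥251,971.01.
Line 2 (2084.35, Hesius, 2,982 kg, ¥682,460.52):
Base rate for 2084.35 is 3%.
Additional duty on 2084.35 from Hesius: +34.6%. Applied ad valorem rate: 3% + 34.6% = 37.6%.
Duty = ¥682,460.52 × 37.6% = ¥256,605.16.
Total = ¥251,971.01 + ¥256,605.16 = ¥508,576.17.

¥508,576.17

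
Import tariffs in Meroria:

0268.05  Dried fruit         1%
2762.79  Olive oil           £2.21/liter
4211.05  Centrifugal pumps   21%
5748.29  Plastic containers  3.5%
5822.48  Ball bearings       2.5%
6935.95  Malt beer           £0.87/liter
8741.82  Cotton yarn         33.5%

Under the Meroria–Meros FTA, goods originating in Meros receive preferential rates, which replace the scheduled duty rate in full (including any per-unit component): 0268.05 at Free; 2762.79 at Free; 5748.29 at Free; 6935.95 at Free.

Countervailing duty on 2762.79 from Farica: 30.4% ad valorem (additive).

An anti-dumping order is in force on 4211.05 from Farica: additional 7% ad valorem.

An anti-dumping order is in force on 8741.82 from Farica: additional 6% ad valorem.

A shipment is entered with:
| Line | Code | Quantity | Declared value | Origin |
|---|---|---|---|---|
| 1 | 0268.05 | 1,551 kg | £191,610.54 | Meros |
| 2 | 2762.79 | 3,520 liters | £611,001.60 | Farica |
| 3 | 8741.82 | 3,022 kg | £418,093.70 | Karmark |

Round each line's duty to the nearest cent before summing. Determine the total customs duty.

Line 1 (0268.05, Meros, 1,551 kg, £191,610.54):
Base rate for 0268.05 is 1%.
Origin Meros qualifies under the Meroria–Meros agreement and 0268.05 is covered: preferential rate Free applies instead.
Duty = £191,610.54 × 0% = £0.00.
Line 2 (2762.79, Farica, 3,520 liters, £611,001.60):
Base rate for 2762.79 is £2.21/liter.
2762.79 has an FTA preferential rate, but origin Farica is not Meros; base rate stands.
Additional duty on 2762.79 from Farica: +30.4% ad valorem. Applied ad valorem rate = 30.4%.
Duty = £611,001.60 × 30.4% + 3,520 × £2.21 = £193,523.69.
Line 3 (8741.82, Karmark, 3,022 kg, £418,093.70):
Base rate for 8741.82 is 33.5%.
The additional-duty order on 8741.82 targets Farica, not Karmark; it does not apply.
Duty = £418,093.70 × 33.5% = £140,061.39.
Total = £0.00 + £193,523.69 + £140,061.39 = £333,585.08.

£333,585.08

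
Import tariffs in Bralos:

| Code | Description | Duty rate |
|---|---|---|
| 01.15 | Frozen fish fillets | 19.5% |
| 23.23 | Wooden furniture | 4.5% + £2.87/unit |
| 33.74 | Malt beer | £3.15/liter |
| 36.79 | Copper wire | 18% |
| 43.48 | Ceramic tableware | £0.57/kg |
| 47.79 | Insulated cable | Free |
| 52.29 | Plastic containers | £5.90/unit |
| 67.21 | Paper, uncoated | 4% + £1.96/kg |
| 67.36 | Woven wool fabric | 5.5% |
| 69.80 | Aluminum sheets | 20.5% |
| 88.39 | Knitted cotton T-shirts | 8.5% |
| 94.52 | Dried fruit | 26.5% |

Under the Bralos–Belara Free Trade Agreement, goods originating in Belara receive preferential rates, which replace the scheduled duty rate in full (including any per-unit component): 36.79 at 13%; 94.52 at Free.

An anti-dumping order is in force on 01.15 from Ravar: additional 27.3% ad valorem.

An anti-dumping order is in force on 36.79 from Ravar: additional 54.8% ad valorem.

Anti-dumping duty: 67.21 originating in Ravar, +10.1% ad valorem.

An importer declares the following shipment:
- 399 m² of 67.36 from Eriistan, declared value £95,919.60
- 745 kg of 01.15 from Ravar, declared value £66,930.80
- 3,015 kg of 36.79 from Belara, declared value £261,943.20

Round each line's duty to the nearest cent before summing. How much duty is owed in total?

£70,651.81

Line 1 (67.36, Eriistan, 399 m², £95,919.60):
Base rate for 67.36 is 5.5%.
Duty = £95,919.60 × 5.5% = £5,275.58.
Line 2 (01.15, Ravar, 745 kg, £66,930.80):
Base rate for 01.15 is 19.5%.
Additional duty on 01.15 from Ravar: +27.3%. Applied ad valorem rate: 19.5% + 27.3% = 46.8%.
Duty = £66,930.80 × 46.8% = £31,323.61.
Line 3 (36.79, Belara, 3,015 kg, £261,943.20):
Base rate for 36.79 is 18%.
Origin Belara qualifies under the Bralos–Belara agreement and 36.79 is covered: preferential rate 13% applies instead.
The additional-duty order on 36.79 targets Ravar, not Belara; it does not apply.
Duty = £261,943.20 × 13% = £34,052.62.
Total = £5,275.58 + £31,323.61 + £34,052.62 = £70,651.81.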